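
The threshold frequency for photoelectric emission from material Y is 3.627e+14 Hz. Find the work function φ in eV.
1.50 eV

At the threshold frequency, photon energy equals work function:
φ = hf₀

Calculating:
φ = (6.626×10⁻³⁴ J·s)(3.627e+14 Hz)
φ = 1.50 eV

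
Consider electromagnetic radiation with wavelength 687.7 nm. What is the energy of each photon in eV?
1.8029 eV

Using E = hf = hc/λ:

E = hc/λ = (6.626×10⁻³⁴ J·s)(3×10⁸ m/s) / (687.7×10⁻⁹ m)
E = 1.8029 eV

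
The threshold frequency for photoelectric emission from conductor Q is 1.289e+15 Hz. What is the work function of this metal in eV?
5.33 eV

At the threshold frequency, photon energy equals work function:
φ = hf₀

Calculating:
φ = (6.626×10⁻³⁴ J·s)(1.289e+15 Hz)
φ = 5.33 eV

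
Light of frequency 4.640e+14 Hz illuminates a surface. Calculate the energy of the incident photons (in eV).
1.9189 eV

Using E = hf:

E = hf = (6.626×10⁻³⁴ J·s)(4.640e+14 Hz)
E = 1.9189 eV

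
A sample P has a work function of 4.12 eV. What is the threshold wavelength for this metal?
300.93 nm

The threshold wavelength is when the photon energy equals the work function:
hc/λ₀ = φ

Solving for λ₀:
λ₀ = hc/φ = (6.626×10⁻³⁴ J·s)(3×10⁸ m/s) / (4.12 eV × 1.602×10⁻¹⁹ J/eV)
λ₀ = 300.93 nm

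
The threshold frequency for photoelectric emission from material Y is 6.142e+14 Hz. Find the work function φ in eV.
2.54 eV

At the threshold frequency, photon energy equals work function:
φ = hf₀

Calculating:
φ = (6.626×10⁻³⁴ J·s)(6.142e+14 Hz)
φ = 2.54 eV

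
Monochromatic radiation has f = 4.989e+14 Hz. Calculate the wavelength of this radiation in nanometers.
600.91 nm

Using the wave equation: c = fλ

Solving for wavelength:
λ = c/f = (3×10⁸ m/s) / (4.989e+14 Hz)
λ = 600.91 nm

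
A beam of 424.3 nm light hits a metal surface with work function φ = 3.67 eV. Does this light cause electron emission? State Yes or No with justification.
No

For photoemission, the photon energy must exceed the work function.

Photon energy: E = hc/λ = 2.9221 eV
Work function: φ = 3.67 eV

Since E_photon (2.9221 eV) < φ (3.67 eV), photoemission will NOT occur.
The threshold wavelength is λ₀ = hc/φ = 337.8 nm.
Since 424.3 nm > 337.8 nm, the photons lack sufficient energy.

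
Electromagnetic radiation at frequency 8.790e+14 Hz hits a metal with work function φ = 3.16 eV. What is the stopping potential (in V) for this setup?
0.4753 V

The stopping potential V_s satisfies: eV_s = KE_max

First, find KE_max using Einstein's equation:
E_photon = hf = (6.626×10⁻³⁴ J·s)(8.790e+14 Hz) = 3.6353 eV
KE_max = E_photon - φ = 3.6353 - 3.16 = 0.4753 eV

Since eV_s = KE_max:
V_s = KE_max/e = 0.4753 V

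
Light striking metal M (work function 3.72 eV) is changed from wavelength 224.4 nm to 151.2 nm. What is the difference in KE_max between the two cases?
2.6749 eV

Using Einstein's equation: KE_max = hc/λ - φ

For λ₁ = 224.4 nm:
KE₁ = hc/λ₁ - φ = 5.5251 - 3.72 = 1.8051 eV

For λ₂ = 151.2 nm:
KE₂ = hc/λ₂ - φ = 8.2000 - 3.72 = 4.4800 eV

Change in KE:
ΔKE = KE₂ - KE₁ = 4.4800 - 1.8051 = 2.6749 eV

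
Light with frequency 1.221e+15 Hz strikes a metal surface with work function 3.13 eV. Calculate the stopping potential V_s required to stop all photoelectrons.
1.9197 V

The stopping potential V_s satisfies: eV_s = KE_max

First, find KE_max using Einstein's equation:
E_photon = hf = (6.626×10⁻³⁴ J·s)(1.221e+15 Hz) = 5.0497 eV
KE_max = E_photon - φ = 5.0497 - 3.13 = 1.9197 eV

Since eV_s = KE_max:
V_s = KE_max/e = 1.9197 V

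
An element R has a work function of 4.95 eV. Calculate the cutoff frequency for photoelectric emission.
1.1969e+15 Hz

The threshold frequency is when the photon energy equals the work function:
hf₀ = φ

Solving for f₀:
f₀ = φ/h = (4.95 eV × 1.602×10⁻¹⁹ J/eV) / (6.626×10⁻³⁴ J·s)
f₀ = 1.1969e+15 Hz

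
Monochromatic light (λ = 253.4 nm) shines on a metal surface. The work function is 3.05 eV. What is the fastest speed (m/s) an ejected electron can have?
8.0513e+05 m/s

First, find the maximum kinetic energy:
E_photon = hc/λ = 4.8928 eV
KE_max = E_photon - φ = 4.8928 - 3.05 = 1.8428 eV

Convert to Joules: KE_max = 1.8428 × 1.602×10⁻¹⁹ J = 2.9525e-19 J

Then use KE = ½mv² to find velocity:
v = √(2·KE/m) = √(2 × 2.9525e-19 J / 9.109e-31 kg)
v = 8.0513e+05 m/s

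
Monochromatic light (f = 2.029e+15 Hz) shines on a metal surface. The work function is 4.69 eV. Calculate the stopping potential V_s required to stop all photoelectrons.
3.7013 V

The stopping potential V_s satisfies: eV_s = KE_max

First, find KE_max using Einstein's equation:
E_photon = hf = (6.626×10⁻³⁴ J·s)(2.029e+15 Hz) = 8.3913 eV
KE_max = E_photon - φ = 8.3913 - 4.69 = 3.7013 eV

Since eV_s = KE_max:
V_s = KE_max/e = 3.7013 V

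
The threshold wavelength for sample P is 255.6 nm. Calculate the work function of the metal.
4.85 eV

At the threshold wavelength, photon energy equals work function:
φ = hc/λ₀

Calculating:
φ = (6.626×10⁻³⁴ J·s)(3×10⁸ m/s) / (255.6×10⁻⁹ m)
φ = 4.85 eV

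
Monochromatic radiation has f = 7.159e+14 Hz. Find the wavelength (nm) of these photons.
418.76 nm

Using the wave equation: c = fλ

Solving for wavelength:
λ = c/f = (3×10⁸ m/s) / (7.159e+14 Hz)
λ = 418.76 nm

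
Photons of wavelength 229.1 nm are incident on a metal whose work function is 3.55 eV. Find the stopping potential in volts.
1.8618 V

The stopping potential V_s satisfies: eV_s = KE_max

First, find KE_max using Einstein's equation:
E_photon = hc/λ = 5.4118 eV
KE_max = E_photon - φ = 5.4118 - 3.55 = 1.8618 eV

Since eV_s = KE_max:
V_s = KE_max/e = 1.8618 V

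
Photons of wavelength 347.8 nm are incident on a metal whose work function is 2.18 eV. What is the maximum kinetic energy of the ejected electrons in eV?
1.3848 eV

Using Einstein's photoelectric equation: KE_max = hf - φ = hc/λ - φ

First, calculate the photon energy:
E_photon = hc/λ = (6.626×10⁻³⁴ J·s)(3×10⁸ m/s) / (347.8×10⁻⁹ m)
E_photon = 3.5648 eV

Then, the maximum kinetic energy:
KE_max = E_photon - φ = 3.5648 eV - 2.18 eV = 1.3848 eV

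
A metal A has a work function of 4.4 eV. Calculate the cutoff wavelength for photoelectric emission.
281.78 nm

The threshold wavelength is when the photon energy equals the work function:
hc/λ₀ = φ

Solving for λ₀:
λ₀ = hc/φ = (6.626×10⁻³⁴ J·s)(3×10⁸ m/s) / (4.4 eV × 1.602×10⁻¹⁹ J/eV)
λ₀ = 281.78 nm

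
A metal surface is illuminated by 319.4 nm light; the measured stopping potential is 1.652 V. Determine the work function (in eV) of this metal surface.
2.23 eV

The stopping potential gives the maximum kinetic energy: KE_max = eV_s = 1.652 eV

From Einstein's photoelectric equation: KE_max = hc/λ - φ
Rearranging: φ = hc/λ - KE_max

Calculate photon energy:
E_photon = hc/λ = (6.626×10⁻³⁴ J·s)(3×10⁸ m/s) / (319.4×10⁻⁹ m) = 3.8818 eV

Therefore:
φ = 3.8818 - 1.652 = 2.23 eV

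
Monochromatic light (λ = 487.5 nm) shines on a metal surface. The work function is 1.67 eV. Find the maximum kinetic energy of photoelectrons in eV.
0.8733 eV

Using Einstein's photoelectric equation: KE_max = hf - φ = hc/λ - φ

First, calculate the photon energy:
E_photon = hc/λ = (6.626×10⁻³⁴ J·s)(3×10⁸ m/s) / (487.5×10⁻⁹ m)
E_photon = 2.5433 eV

Then, the maximum kinetic energy:
KE_max = E_photon - φ = 2.5433 eV - 1.67 eV = 0.8733 eV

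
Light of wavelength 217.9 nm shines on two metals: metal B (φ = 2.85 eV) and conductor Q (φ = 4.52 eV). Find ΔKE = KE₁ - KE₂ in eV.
1.6700 eV

Using KE_max = hc/λ - φ for each metal:

Photon energy: E = hc/λ = 5.6900 eV

For metal B (φ₁ = 2.85 eV):
KE₁ = E - φ₁ = 5.6900 - 2.85 = 2.8400 eV

For conductor Q (φ₂ = 4.52 eV):
KE₂ = E - φ₂ = 5.6900 - 4.52 = 1.1700 eV

Difference:
ΔKE = KE₁ - KE₂ = 2.8400 - 1.1700 = 1.6700 eV

Note: The difference equals the difference in work functions: 4.52 - 2.85 = 1.67 eV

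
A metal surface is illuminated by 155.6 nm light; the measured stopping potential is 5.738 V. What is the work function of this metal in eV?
2.23 eV

The stopping potential gives the maximum kinetic energy: KE_max = eV_s = 5.738 eV

From Einstein's photoelectric equation: KE_max = hc/λ - φ
Rearranging: φ = hc/λ - KE_max

Calculate photon energy:
E_photon = hc/λ = (6.626×10⁻³⁴ J·s)(3×10⁸ m/s) / (155.6×10⁻⁹ m) = 7.9681 eV

Therefore:
φ = 7.9681 - 5.738 = 2.23 eV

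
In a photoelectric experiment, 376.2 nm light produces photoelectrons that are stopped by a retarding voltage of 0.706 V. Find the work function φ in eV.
2.59 eV

The stopping potential gives the maximum kinetic energy: KE_max = eV_s = 0.706 eV

From Einstein's photoelectric equation: KE_max = hc/λ - φ
Rearranging: φ = hc/λ - KE_max

Calculate photon energy:
E_photon = hc/λ = (6.626×10⁻³⁴ J·s)(3×10⁸ m/s) / (376.2×10⁻⁹ m) = 3.2957 eV

Therefore:
φ = 3.2957 - 0.706 = 2.59 eV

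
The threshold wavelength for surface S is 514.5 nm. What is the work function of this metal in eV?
2.41 eV

At the threshold wavelength, photon energy equals work function:
φ = hc/λ₀

Calculating:
φ = (6.626×10⁻³⁴ J·s)(3×10⁸ m/s) / (514.5×10⁻⁹ m)
φ = 2.41 eV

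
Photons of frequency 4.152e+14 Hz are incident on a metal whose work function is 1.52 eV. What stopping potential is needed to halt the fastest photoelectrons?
0.1971 V

The stopping potential V_s satisfies: eV_s = KE_max

First, find KE_max using Einstein's equation:
E_photon = hf = (6.626×10⁻³⁴ J·s)(4.152e+14 Hz) = 1.7171 eV
KE_max = E_photon - φ = 1.7171 - 1.52 = 0.1971 eV

Since eV_s = KE_max:
V_s = KE_max/e = 0.1971 V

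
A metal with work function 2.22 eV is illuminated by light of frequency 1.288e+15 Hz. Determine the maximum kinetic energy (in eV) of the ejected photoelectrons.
3.1067 eV

Using Einstein's photoelectric equation: KE_max = hf - φ

First, calculate the photon energy:
E_photon = hf = (6.626×10⁻³⁴ J·s)(1.288e+15 Hz)
E_photon = 5.3267 eV

Then, the maximum kinetic energy:
KE_max = E_photon - φ = 5.3267 eV - 2.22 eV = 3.1067 eV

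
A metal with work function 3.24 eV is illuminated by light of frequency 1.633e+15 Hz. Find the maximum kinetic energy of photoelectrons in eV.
3.5135 eV

Using Einstein's photoelectric equation: KE_max = hf - φ

First, calculate the photon energy:
E_photon = hf = (6.626×10⁻³⁴ J·s)(1.633e+15 Hz)
E_photon = 6.7535 eV

Then, the maximum kinetic energy:
KE_max = E_photon - φ = 6.7535 eV - 3.24 eV = 3.5135 eV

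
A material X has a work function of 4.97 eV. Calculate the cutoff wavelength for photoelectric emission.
249.47 nm

The threshold wavelength is when the photon energy equals the work function:
hc/λ₀ = φ

Solving for λ₀:
λ₀ = hc/φ = (6.626×10⁻³⁴ J·s)(3×10⁸ m/s) / (4.97 eV × 1.602×10⁻¹⁹ J/eV)
λ₀ = 249.47 nm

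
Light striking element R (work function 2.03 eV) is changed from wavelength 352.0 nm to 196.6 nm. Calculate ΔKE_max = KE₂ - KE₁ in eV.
2.7841 eV

Using Einstein's equation: KE_max = hc/λ - φ

For λ₁ = 352.0 nm:
KE₁ = hc/λ₁ - φ = 3.5223 - 2.03 = 1.4923 eV

For λ₂ = 196.6 nm:
KE₂ = hc/λ₂ - φ = 6.3064 - 2.03 = 4.2764 eV

Change in KE:
ΔKE = KE₂ - KE₁ = 4.2764 - 1.4923 = 2.7841 eV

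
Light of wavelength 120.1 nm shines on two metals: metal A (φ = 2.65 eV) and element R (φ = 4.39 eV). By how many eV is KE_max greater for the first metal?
1.7400 eV

Using KE_max = hc/λ - φ for each metal:

Photon energy: E = hc/λ = 10.3234 eV

For metal A (φ₁ = 2.65 eV):
KE₁ = E - φ₁ = 10.3234 - 2.65 = 7.6734 eV

For element R (φ₂ = 4.39 eV):
KE₂ = E - φ₂ = 10.3234 - 4.39 = 5.9334 eV

Difference:
ΔKE = KE₁ - KE₂ = 7.6734 - 5.9334 = 1.7400 eV

Note: The difference equals the difference in work functions: 4.39 - 2.65 = 1.74 eV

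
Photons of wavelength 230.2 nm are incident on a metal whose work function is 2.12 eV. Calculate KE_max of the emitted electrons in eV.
3.2659 eV

Using Einstein's photoelectric equation: KE_max = hf - φ = hc/λ - φ

First, calculate the photon energy:
E_photon = hc/λ = (6.626×10⁻³⁴ J·s)(3×10⁸ m/s) / (230.2×10⁻⁹ m)
E_photon = 5.3859 eV

Then, the maximum kinetic energy:
KE_max = E_photon - φ = 5.3859 eV - 2.12 eV = 3.2659 eV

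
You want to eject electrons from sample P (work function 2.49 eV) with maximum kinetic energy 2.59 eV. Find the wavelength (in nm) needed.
244.06 nm

From Einstein's equation: KE_max = hc/λ - φ

Rearranging for λ:
hc/λ = KE_max + φ
λ = hc/(KE_max + φ)

Required photon energy:
E_photon = KE_max + φ = 2.59 + 2.49 = 5.08 eV

Required wavelength:
λ = hc/E_photon = (6.626×10⁻³⁴)(3×10⁸) / (5.08 × 1.602×10⁻¹⁹)
λ = 244.06 nm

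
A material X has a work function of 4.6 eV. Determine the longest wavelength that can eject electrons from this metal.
269.53 nm

The threshold wavelength is when the photon energy equals the work function:
hc/λ₀ = φ

Solving for λ₀:
λ₀ = hc/φ = (6.626×10⁻³⁴ J·s)(3×10⁸ m/s) / (4.6 eV × 1.602×10⁻¹⁹ J/eV)
λ₀ = 269.53 nm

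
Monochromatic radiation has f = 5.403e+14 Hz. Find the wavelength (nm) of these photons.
554.86 nm

Using the wave equation: c = fλ

Solving for wavelength:
λ = c/f = (3×10⁸ m/s) / (5.403e+14 Hz)
λ = 554.86 nm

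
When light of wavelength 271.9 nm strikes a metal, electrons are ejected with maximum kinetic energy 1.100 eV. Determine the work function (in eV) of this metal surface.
3.46 eV

From Einstein's photoelectric equation: KE_max = hf - φ = hc/λ - φ

Rearranging for φ:
φ = hc/λ - KE_max

Calculate photon energy:
E_photon = hc/λ = 4.5599 eV

Therefore:
φ = 4.5599 - 1.100 = 3.46 eV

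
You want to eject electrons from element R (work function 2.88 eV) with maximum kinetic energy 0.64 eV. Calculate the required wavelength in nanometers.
352.23 nm

From Einstein's equation: KE_max = hc/λ - φ

Rearranging for λ:
hc/λ = KE_max + φ
λ = hc/(KE_max + φ)

Required photon energy:
E_photon = KE_max + φ = 0.64 + 2.88 = 3.52 eV

Required wavelength:
λ = hc/E_photon = (6.626×10⁻³⁴)(3×10⁸) / (3.52 × 1.602×10⁻¹⁹)
λ = 352.23 nm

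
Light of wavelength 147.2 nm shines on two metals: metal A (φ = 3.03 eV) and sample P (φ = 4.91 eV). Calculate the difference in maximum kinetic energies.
1.8800 eV

Using KE_max = hc/λ - φ for each metal:

Photon energy: E = hc/λ = 8.4228 eV

For metal A (φ₁ = 3.03 eV):
KE₁ = E - φ₁ = 8.4228 - 3.03 = 5.3928 eV

For sample P (φ₂ = 4.91 eV):
KE₂ = E - φ₂ = 8.4228 - 4.91 = 3.5128 eV

Difference:
ΔKE = KE₁ - KE₂ = 5.3928 - 3.5128 = 1.8800 eV

Note: The difference equals the difference in work functions: 4.91 - 3.03 = 1.88 eV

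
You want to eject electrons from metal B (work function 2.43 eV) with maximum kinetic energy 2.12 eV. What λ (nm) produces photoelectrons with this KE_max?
272.49 nm

From Einstein's equation: KE_max = hc/λ - φ

Rearranging for λ:
hc/λ = KE_max + φ
λ = hc/(KE_max + φ)

Required photon energy:
E_photon = KE_max + φ = 2.12 + 2.43 = 4.55 eV

Required wavelength:
λ = hc/E_photon = (6.626×10⁻³⁴)(3×10⁸) / (4.55 × 1.602×10⁻¹⁹)
λ = 272.49 nm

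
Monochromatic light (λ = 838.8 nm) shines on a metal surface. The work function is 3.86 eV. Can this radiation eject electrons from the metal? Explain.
No

For photoemission, the photon energy must exceed the work function.

Photon energy: E = hc/λ = 1.4781 eV
Work function: φ = 3.86 eV

Since E_photon (1.4781 eV) < φ (3.86 eV), photoemission will NOT occur.
The threshold wavelength is λ₀ = hc/φ = 321.2 nm.
Since 838.8 nm > 321.2 nm, the photons lack sufficient energy.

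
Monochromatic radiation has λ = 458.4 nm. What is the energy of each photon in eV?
2.7047 eV

Using E = hf = hc/λ:

E = hc/λ = (6.626×10⁻³⁴ J·s)(3×10⁸ m/s) / (458.4×10⁻⁹ m)
E = 2.7047 eV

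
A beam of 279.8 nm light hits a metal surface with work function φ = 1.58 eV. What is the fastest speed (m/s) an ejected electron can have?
1.0015e+06 m/s

First, find the maximum kinetic energy:
E_photon = hc/λ = 4.4312 eV
KE_max = E_photon - φ = 4.4312 - 1.58 = 2.8512 eV

Convert to Joules: KE_max = 2.8512 × 1.602×10⁻¹⁹ J = 4.5681e-19 J

Then use KE = ½mv² to find velocity:
v = √(2·KE/m) = √(2 × 4.5681e-19 J / 9.109e-31 kg)
v = 1.0015e+06 m/s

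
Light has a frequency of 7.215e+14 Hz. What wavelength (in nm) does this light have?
415.51 nm

Using the wave equation: c = fλ

Solving for wavelength:
λ = c/f = (3×10⁸ m/s) / (7.215e+14 Hz)
λ = 415.51 nm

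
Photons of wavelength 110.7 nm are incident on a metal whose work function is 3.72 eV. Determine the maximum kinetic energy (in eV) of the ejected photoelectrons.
7.4800 eV

Using Einstein's photoelectric equation: KE_max = hf - φ = hc/λ - φ

First, calculate the photon energy:
E_photon = hc/λ = (6.626×10⁻³⁴ J·s)(3×10⁸ m/s) / (110.7×10⁻⁹ m)
E_photon = 11.2000 eV

Then, the maximum kinetic energy:
KE_max = E_photon - φ = 11.2000 eV - 3.72 eV = 7.4800 eV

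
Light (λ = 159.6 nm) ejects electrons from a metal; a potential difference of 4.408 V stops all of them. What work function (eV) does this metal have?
3.36 eV

The stopping potential gives the maximum kinetic energy: KE_max = eV_s = 4.408 eV

From Einstein's photoelectric equation: KE_max = hc/λ - φ
Rearranging: φ = hc/λ - KE_max

Calculate photon energy:
E_photon = hc/λ = (6.626×10⁻³⁴ J·s)(3×10⁸ m/s) / (159.6×10⁻⁹ m) = 7.7684 eV

Therefore:
φ = 7.7684 - 4.408 = 3.36 eV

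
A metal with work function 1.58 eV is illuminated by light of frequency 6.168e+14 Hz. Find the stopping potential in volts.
0.9709 V

The stopping potential V_s satisfies: eV_s = KE_max

First, find KE_max using Einstein's equation:
E_photon = hf = (6.626×10⁻³⁴ J·s)(6.168e+14 Hz) = 2.5509 eV
KE_max = E_photon - φ = 2.5509 - 1.58 = 0.9709 eV

Since eV_s = KE_max:
V_s = KE_max/e = 0.9709 V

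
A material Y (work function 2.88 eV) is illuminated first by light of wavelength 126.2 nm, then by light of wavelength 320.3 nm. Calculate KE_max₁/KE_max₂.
7.0084

Using Einstein's equation: KE_max = hc/λ - φ

For λ₁ = 126.2 nm:
E₁ = hc/λ₁ = 9.8244 eV
KE₁ = E₁ - φ = 9.8244 - 2.88 = 6.9444 eV

For λ₂ = 320.3 nm:
E₂ = hc/λ₂ = 3.8709 eV
KE₂ = E₂ - φ = 3.8709 - 2.88 = 0.9909 eV

Ratio: KE₁/KE₂ = 6.9444/0.9909 = 7.0084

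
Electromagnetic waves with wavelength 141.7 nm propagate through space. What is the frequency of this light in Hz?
2.1157e+15 Hz

Using the wave equation: c = fλ

Solving for frequency:
f = c/λ = (3×10⁸ m/s) / (141.7×10⁻⁹ m)
f = 2.1157e+15 Hz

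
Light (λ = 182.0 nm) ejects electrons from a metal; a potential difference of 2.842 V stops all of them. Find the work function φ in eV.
3.97 eV

The stopping potential gives the maximum kinetic energy: KE_max = eV_s = 2.842 eV

From Einstein's photoelectric equation: KE_max = hc/λ - φ
Rearranging: φ = hc/λ - KE_max

Calculate photon energy:
E_photon = hc/λ = (6.626×10⁻³⁴ J·s)(3×10⁸ m/s) / (182.0×10⁻⁹ m) = 6.8123 eV

Therefore:
φ = 6.8123 - 2.842 = 3.97 eV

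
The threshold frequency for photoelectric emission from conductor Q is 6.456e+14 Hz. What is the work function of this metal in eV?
2.67 eV

At the threshold frequency, photon energy equals work function:
φ = hf₀

Calculating:
φ = (6.626×10⁻³⁴ J·s)(6.456e+14 Hz)
φ = 2.67 eV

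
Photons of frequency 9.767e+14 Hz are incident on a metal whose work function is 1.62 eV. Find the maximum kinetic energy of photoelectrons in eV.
2.4193 eV

Using Einstein's photoelectric equation: KE_max = hf - φ

First, calculate the photon energy:
E_photon = hf = (6.626×10⁻³⁴ J·s)(9.767e+14 Hz)
E_photon = 4.0393 eV

Then, the maximum kinetic energy:
KE_max = E_photon - φ = 4.0393 eV - 1.62 eV = 2.4193 eV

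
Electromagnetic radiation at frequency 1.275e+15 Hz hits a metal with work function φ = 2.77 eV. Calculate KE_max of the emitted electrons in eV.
2.5030 eV

Using Einstein's photoelectric equation: KE_max = hf - φ

First, calculate the photon energy:
E_photon = hf = (6.626×10⁻³⁴ J·s)(1.275e+15 Hz)
E_photon = 5.2730 eV

Then, the maximum kinetic energy:
KE_max = E_photon - φ = 5.2730 eV - 2.77 eV = 2.5030 eV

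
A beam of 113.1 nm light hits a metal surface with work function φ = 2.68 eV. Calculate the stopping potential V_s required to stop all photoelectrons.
8.2824 V

The stopping potential V_s satisfies: eV_s = KE_max

First, find KE_max using Einstein's equation:
E_photon = hc/λ = 10.9624 eV
KE_max = E_photon - φ = 10.9624 - 2.68 = 8.2824 eV

Since eV_s = KE_max:
V_s = KE_max/e = 8.2824 V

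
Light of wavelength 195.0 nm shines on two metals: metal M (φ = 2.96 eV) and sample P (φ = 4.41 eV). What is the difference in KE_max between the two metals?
1.4500 eV

Using KE_max = hc/λ - φ for each metal:

Photon energy: E = hc/λ = 6.3582 eV

For metal M (φ₁ = 2.96 eV):
KE₁ = E - φ₁ = 6.3582 - 2.96 = 3.3982 eV

For sample P (φ₂ = 4.41 eV):
KE₂ = E - φ₂ = 6.3582 - 4.41 = 1.9482 eV

Difference:
ΔKE = KE₁ - KE₂ = 3.3982 - 1.9482 = 1.4500 eV

Note: The difference equals the difference in work functions: 4.41 - 2.96 = 1.45 eV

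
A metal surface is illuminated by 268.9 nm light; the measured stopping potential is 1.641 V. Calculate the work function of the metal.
2.97 eV

The stopping potential gives the maximum kinetic energy: KE_max = eV_s = 1.641 eV

From Einstein's photoelectric equation: KE_max = hc/λ - φ
Rearranging: φ = hc/λ - KE_max

Calculate photon energy:
E_photon = hc/λ = (6.626×10⁻³⁴ J·s)(3×10⁸ m/s) / (268.9×10⁻⁹ m) = 4.6108 eV

Therefore:
φ = 4.6108 - 1.641 = 2.97 eV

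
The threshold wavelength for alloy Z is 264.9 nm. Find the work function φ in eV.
4.68 eV

At the threshold wavelength, photon energy equals work function:
φ = hc/λ₀

Calculating:
φ = (6.626×10⁻³⁴ J·s)(3×10⁸ m/s) / (264.9×10⁻⁹ m)
φ = 4.68 eV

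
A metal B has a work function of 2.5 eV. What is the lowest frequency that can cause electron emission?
6.0450e+14 Hz

The threshold frequency is when the photon energy equals the work function:
hf₀ = φ

Solving for f₀:
f₀ = φ/h = (2.5 eV × 1.602×10⁻¹⁹ J/eV) / (6.626×10⁻³⁴ J·s)
f₀ = 6.0450e+14 Hz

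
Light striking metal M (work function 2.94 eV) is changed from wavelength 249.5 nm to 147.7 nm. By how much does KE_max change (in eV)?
3.4250 eV

Using Einstein's equation: KE_max = hc/λ - φ

For λ₁ = 249.5 nm:
KE₁ = hc/λ₁ - φ = 4.9693 - 2.94 = 2.0293 eV

For λ₂ = 147.7 nm:
KE₂ = hc/λ₂ - φ = 8.3943 - 2.94 = 5.4543 eV

Change in KE:
ΔKE = KE₂ - KE₁ = 5.4543 - 2.0293 = 3.4250 eV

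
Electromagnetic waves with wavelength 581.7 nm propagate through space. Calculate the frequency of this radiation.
5.1537e+14 Hz

Using the wave equation: c = fλ

Solving for frequency:
f = c/λ = (3×10⁸ m/s) / (581.7×10⁻⁹ m)
f = 5.1537e+14 Hz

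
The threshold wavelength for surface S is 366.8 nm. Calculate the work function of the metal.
3.38 eV

At the threshold wavelength, photon energy equals work function:
φ = hc/λ₀

Calculating:
φ = (6.626×10⁻³⁴ J·s)(3×10⁸ m/s) / (366.8×10⁻⁹ m)
φ = 3.38 eV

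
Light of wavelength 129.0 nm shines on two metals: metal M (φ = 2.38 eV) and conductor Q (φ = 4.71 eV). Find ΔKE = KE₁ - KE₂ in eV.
2.3300 eV

Using KE_max = hc/λ - φ for each metal:

Photon energy: E = hc/λ = 9.6112 eV

For metal M (φ₁ = 2.38 eV):
KE₁ = E - φ₁ = 9.6112 - 2.38 = 7.2312 eV

For conductor Q (φ₂ = 4.71 eV):
KE₂ = E - φ₂ = 9.6112 - 4.71 = 4.9012 eV

Difference:
ΔKE = KE₁ - KE₂ = 7.2312 - 4.9012 = 2.3300 eV

Note: The difference equals the difference in work functions: 4.71 - 2.38 = 2.33 eV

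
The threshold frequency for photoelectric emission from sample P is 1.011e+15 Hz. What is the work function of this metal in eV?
4.18 eV

At the threshold frequency, photon energy equals work function:
φ = hf₀

Calculating:
φ = (6.626×10⁻³⁴ J·s)(1.011e+15 Hz)
φ = 4.18 eV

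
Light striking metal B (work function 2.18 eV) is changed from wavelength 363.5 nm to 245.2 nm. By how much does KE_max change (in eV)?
1.6456 eV

Using Einstein's equation: KE_max = hc/λ - φ

For λ₁ = 363.5 nm:
KE₁ = hc/λ₁ - φ = 3.4108 - 2.18 = 1.2308 eV

For λ₂ = 245.2 nm:
KE₂ = hc/λ₂ - φ = 5.0565 - 2.18 = 2.8765 eV

Change in KE:
ΔKE = KE₂ - KE₁ = 2.8765 - 1.2308 = 1.6456 eV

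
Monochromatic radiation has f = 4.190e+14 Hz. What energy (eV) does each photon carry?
1.7328 eV

Using E = hf:

E = hf = (6.626×10⁻³⁴ J·s)(4.190e+14 Hz)
E = 1.7328 eV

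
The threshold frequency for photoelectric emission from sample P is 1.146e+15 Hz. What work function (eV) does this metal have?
4.74 eV

At the threshold frequency, photon energy equals work function:
φ = hf₀

Calculating:
φ = (6.626×10⁻³⁴ J·s)(1.146e+15 Hz)
φ = 4.74 eV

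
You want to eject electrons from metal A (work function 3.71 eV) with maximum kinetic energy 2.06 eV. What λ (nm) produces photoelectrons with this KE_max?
214.88 nm

From Einstein's equation: KE_max = hc/λ - φ

Rearranging for λ:
hc/λ = KE_max + φ
λ = hc/(KE_max + φ)

Required photon energy:
E_photon = KE_max + φ = 2.06 + 3.71 = 5.77 eV

Required wavelength:
λ = hc/E_photon = (6.626×10⁻³⁴)(3×10⁸) / (5.77 × 1.602×10⁻¹⁹)
λ = 214.88 nm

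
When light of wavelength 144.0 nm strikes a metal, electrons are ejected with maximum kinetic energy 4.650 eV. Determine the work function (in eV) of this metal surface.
3.96 eV

From Einstein's photoelectric equation: KE_max = hf - φ = hc/λ - φ

Rearranging for φ:
φ = hc/λ - KE_max

Calculate photon energy:
E_photon = hc/λ = 8.6100 eV

Therefore:
φ = 8.6100 - 4.650 = 3.96 eV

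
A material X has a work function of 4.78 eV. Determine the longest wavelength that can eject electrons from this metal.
259.38 nm

The threshold wavelength is when the photon energy equals the work function:
hc/λ₀ = φ

Solving for λ₀:
λ₀ = hc/φ = (6.626×10⁻³⁴ J·s)(3×10⁸ m/s) / (4.78 eV × 1.602×10⁻¹⁹ J/eV)
λ₀ = 259.38 nm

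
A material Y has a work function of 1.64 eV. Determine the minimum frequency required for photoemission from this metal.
3.9655e+14 Hz

The threshold frequency is when the photon energy equals the work function:
hf₀ = φ

Solving for f₀:
f₀ = φ/h = (1.64 eV × 1.602×10⁻¹⁹ J/eV) / (6.626×10⁻³⁴ J·s)
f₀ = 3.9655e+14 Hz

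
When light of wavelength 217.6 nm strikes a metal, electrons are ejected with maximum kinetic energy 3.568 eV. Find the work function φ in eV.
2.13 eV

From Einstein's photoelectric equation: KE_max = hf - φ = hc/λ - φ

Rearranging for φ:
φ = hc/λ - KE_max

Calculate photon energy:
E_photon = hc/λ = 5.6978 eV

Therefore:
φ = 5.6978 - 3.568 = 2.13 eV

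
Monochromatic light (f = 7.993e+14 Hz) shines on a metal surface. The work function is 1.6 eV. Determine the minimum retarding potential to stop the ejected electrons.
1.7056 V

The stopping potential V_s satisfies: eV_s = KE_max

First, find KE_max using Einstein's equation:
E_photon = hf = (6.626×10⁻³⁴ J·s)(7.993e+14 Hz) = 3.3056 eV
KE_max = E_photon - φ = 3.3056 - 1.6 = 1.7056 eV

Since eV_s = KE_max:
V_s = KE_max/e = 1.7056 V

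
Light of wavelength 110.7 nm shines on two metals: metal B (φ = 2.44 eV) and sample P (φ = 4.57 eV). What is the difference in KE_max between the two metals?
2.1300 eV

Using KE_max = hc/λ - φ for each metal:

Photon energy: E = hc/λ = 11.2000 eV

For metal B (φ₁ = 2.44 eV):
KE₁ = E - φ₁ = 11.2000 - 2.44 = 8.7600 eV

For sample P (φ₂ = 4.57 eV):
KE₂ = E - φ₂ = 11.2000 - 4.57 = 6.6300 eV

Difference:
ΔKE = KE₁ - KE₂ = 8.7600 - 6.6300 = 2.1300 eV

Note: The difference equals the difference in work functions: 4.57 - 2.44 = 2.13 eV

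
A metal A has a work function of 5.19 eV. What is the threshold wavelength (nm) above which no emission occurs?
238.89 nm

The threshold wavelength is when the photon energy equals the work function:
hc/λ₀ = φ

Solving for λ₀:
λ₀ = hc/φ = (6.626×10⁻³⁴ J·s)(3×10⁸ m/s) / (5.19 eV × 1.602×10⁻¹⁹ J/eV)
λ₀ = 238.89 nm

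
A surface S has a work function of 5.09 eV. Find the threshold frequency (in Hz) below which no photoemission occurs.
1.2308e+15 Hz

The threshold frequency is when the photon energy equals the work function:
hf₀ = φ

Solving for f₀:
f₀ = φ/h = (5.09 eV × 1.602×10⁻¹⁹ J/eV) / (6.626×10⁻³⁴ J·s)
f₀ = 1.2308e+15 Hz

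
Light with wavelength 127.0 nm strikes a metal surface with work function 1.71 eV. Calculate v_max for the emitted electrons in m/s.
1.6830e+06 m/s

First, find the maximum kinetic energy:
E_photon = hc/λ = 9.7625 eV
KE_max = E_photon - φ = 9.7625 - 1.71 = 8.0525 eV

Convert to Joules: KE_max = 8.0525 × 1.602×10⁻¹⁹ J = 1.2902e-18 J

Then use KE = ½mv² to find velocity:
v = √(2·KE/m) = √(2 × 1.2902e-18 J / 9.109e-31 kg)
v = 1.6830e+06 m/s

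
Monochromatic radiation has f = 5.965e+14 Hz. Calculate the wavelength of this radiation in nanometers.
502.59 nm

Using the wave equation: c = fλ

Solving for wavelength:
λ = c/f = (3×10⁸ m/s) / (5.965e+14 Hz)
λ = 502.59 nm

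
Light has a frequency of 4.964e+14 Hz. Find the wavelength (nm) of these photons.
603.93 nm

Using the wave equation: c = fλ

Solving for wavelength:
λ = c/f = (3×10⁸ m/s) / (4.964e+14 Hz)
λ = 603.93 nm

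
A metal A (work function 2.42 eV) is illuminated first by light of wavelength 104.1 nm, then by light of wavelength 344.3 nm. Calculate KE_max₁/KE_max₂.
8.0353

Using Einstein's equation: KE_max = hc/λ - φ

For λ₁ = 104.1 nm:
E₁ = hc/λ₁ = 11.9101 eV
KE₁ = E₁ - φ = 11.9101 - 2.42 = 9.4901 eV

For λ₂ = 344.3 nm:
E₂ = hc/λ₂ = 3.6011 eV
KE₂ = E₂ - φ = 3.6011 - 2.42 = 1.1811 eV

Ratio: KE₁/KE₂ = 9.4901/1.1811 = 8.0353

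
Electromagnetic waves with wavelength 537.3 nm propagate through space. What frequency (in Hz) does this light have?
5.5796e+14 Hz

Using the wave equation: c = fλ

Solving for frequency:
f = c/λ = (3×10⁸ m/s) / (537.3×10⁻⁹ m)
f = 5.5796e+14 Hz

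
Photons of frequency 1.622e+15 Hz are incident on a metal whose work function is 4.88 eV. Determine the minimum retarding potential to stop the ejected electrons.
1.8281 V

The stopping potential V_s satisfies: eV_s = KE_max

First, find KE_max using Einstein's equation:
E_photon = hf = (6.626×10⁻³⁴ J·s)(1.622e+15 Hz) = 6.7081 eV
KE_max = E_photon - φ = 6.7081 - 4.88 = 1.8281 eV

Since eV_s = KE_max:
V_s = KE_max/e = 1.8281 V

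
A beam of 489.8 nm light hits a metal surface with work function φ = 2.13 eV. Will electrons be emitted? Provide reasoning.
Yes

For photoemission, the photon energy must exceed the work function.

Photon energy: E = hc/λ = 2.5313 eV
Work function: φ = 2.13 eV

Since E_photon (2.5313 eV) > φ (2.13 eV), photoemission WILL occur.
The threshold wavelength is λ₀ = hc/φ = 582.1 nm.
Since 489.8 nm < 582.1 nm, the light has sufficient energy.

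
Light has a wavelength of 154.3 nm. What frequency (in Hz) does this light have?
1.9429e+15 Hz

Using the wave equation: c = fλ

Solving for frequency:
f = c/λ = (3×10⁸ m/s) / (154.3×10⁻⁹ m)
f = 1.9429e+15 Hz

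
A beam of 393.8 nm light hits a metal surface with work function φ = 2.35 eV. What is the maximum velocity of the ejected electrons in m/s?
5.2995e+05 m/s

First, find the maximum kinetic energy:
E_photon = hc/λ = 3.1484 eV
KE_max = E_photon - φ = 3.1484 - 2.35 = 0.7984 eV

Convert to Joules: KE_max = 0.7984 × 1.602×10⁻¹⁹ J = 1.2792e-19 J

Then use KE = ½mv² to find velocity:
v = √(2·KE/m) = √(2 × 1.2792e-19 J / 9.109e-31 kg)
v = 5.2995e+05 m/s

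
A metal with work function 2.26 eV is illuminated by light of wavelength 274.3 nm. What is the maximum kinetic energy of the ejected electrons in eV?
2.2600 eV

Using Einstein's photoelectric equation: KE_max = hf - φ = hc/λ - φ

First, calculate the photon energy:
E_photon = hc/λ = (6.626×10⁻³⁴ J·s)(3×10⁸ m/s) / (274.3×10⁻⁹ m)
E_photon = 4.5200 eV

Then, the maximum kinetic energy:
KE_max = E_photon - φ = 4.5200 eV - 2.26 eV = 2.2600 eV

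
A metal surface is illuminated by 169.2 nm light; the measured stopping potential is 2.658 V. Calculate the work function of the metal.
4.67 eV

The stopping potential gives the maximum kinetic energy: KE_max = eV_s = 2.658 eV

From Einstein's photoelectric equation: KE_max = hc/λ - φ
Rearranging: φ = hc/λ - KE_max

Calculate photon energy:
E_photon = hc/λ = (6.626×10⁻³⁴ J·s)(3×10⁸ m/s) / (169.2×10⁻⁹ m) = 7.3277 eV

Therefore:
φ = 7.3277 - 2.658 = 4.67 eV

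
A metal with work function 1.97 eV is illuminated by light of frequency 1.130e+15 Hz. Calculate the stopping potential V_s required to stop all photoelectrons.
2.7033 V

The stopping potential V_s satisfies: eV_s = KE_max

First, find KE_max using Einstein's equation:
E_photon = hf = (6.626×10⁻³⁴ J·s)(1.130e+15 Hz) = 4.6733 eV
KE_max = E_photon - φ = 4.6733 - 1.97 = 2.7033 eV

Since eV_s = KE_max:
V_s = KE_max/e = 2.7033 V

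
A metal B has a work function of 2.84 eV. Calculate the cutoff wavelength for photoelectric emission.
436.56 nm

The threshold wavelength is when the photon energy equals the work function:
hc/λ₀ = φ

Solving for λ₀:
λ₀ = hc/φ = (6.626×10⁻³⁴ J·s)(3×10⁸ m/s) / (2.84 eV × 1.602×10⁻¹⁹ J/eV)
λ₀ = 436.56 nm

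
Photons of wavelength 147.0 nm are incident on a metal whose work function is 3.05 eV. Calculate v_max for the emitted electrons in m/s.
1.3762e+06 m/s

First, find the maximum kinetic energy:
E_photon = hc/λ = 8.4343 eV
KE_max = E_photon - φ = 8.4343 - 3.05 = 5.3843 eV

Convert to Joules: KE_max = 5.3843 × 1.602×10⁻¹⁹ J = 8.6266e-19 J

Then use KE = ½mv² to find velocity:
v = √(2·KE/m) = √(2 × 8.6266e-19 J / 9.109e-31 kg)
v = 1.3762e+06 m/s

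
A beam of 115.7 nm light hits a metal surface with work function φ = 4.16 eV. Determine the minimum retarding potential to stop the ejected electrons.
6.5560 V

The stopping potential V_s satisfies: eV_s = KE_max

First, find KE_max using Einstein's equation:
E_photon = hc/λ = 10.7160 eV
KE_max = E_photon - φ = 10.7160 - 4.16 = 6.5560 eV

Since eV_s = KE_max:
V_s = KE_max/e = 6.5560 V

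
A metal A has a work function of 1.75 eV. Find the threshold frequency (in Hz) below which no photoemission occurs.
4.2315e+14 Hz

The threshold frequency is when the photon energy equals the work function:
hf₀ = φ

Solving for f₀:
f₀ = φ/h = (1.75 eV × 1.602×10⁻¹⁹ J/eV) / (6.626×10⁻³⁴ J·s)
f₀ = 4.2315e+14 Hz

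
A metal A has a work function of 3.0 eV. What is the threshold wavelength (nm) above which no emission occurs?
413.28 nm

The threshold wavelength is when the photon energy equals the work function:
hc/λ₀ = φ

Solving for λ₀:
λ₀ = hc/φ = (6.626×10⁻³⁴ J·s)(3×10⁸ m/s) / (3.0 eV × 1.602×10⁻¹⁹ J/eV)
λ₀ = 413.28 nm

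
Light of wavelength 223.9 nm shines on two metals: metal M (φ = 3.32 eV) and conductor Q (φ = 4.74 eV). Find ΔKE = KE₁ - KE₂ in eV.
1.4200 eV

Using KE_max = hc/λ - φ for each metal:

Photon energy: E = hc/λ = 5.5375 eV

For metal M (φ₁ = 3.32 eV):
KE₁ = E - φ₁ = 5.5375 - 3.32 = 2.2175 eV

For conductor Q (φ₂ = 4.74 eV):
KE₂ = E - φ₂ = 5.5375 - 4.74 = 0.7975 eV

Difference:
ΔKE = KE₁ - KE₂ = 2.2175 - 0.7975 = 1.4200 eV

Note: The difference equals the difference in work functions: 4.74 - 3.32 = 1.42 eV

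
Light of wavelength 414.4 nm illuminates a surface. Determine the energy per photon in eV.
2.9919 eV

Using E = hf = hc/λ:

E = hc/λ = (6.626×10⁻³⁴ J·s)(3×10⁸ m/s) / (414.4×10⁻⁹ m)
E = 2.9919 eV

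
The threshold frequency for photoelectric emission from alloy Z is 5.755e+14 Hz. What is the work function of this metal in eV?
2.38 eV

At the threshold frequency, photon energy equals work function:
φ = hf₀

Calculating:
φ = (6.626×10⁻³⁴ J·s)(5.755e+14 Hz)
φ = 2.38 eV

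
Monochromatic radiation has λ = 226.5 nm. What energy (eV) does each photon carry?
5.4739 eV

Using E = hf = hc/λ:

E = hc/λ = (6.626×10⁻³⁴ J·s)(3×10⁸ m/s) / (226.5×10⁻⁹ m)
E = 5.4739 eV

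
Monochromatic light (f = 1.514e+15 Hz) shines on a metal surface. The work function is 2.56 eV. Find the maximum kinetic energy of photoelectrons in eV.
3.7014 eV

Using Einstein's photoelectric equation: KE_max = hf - φ

First, calculate the photon energy:
E_photon = hf = (6.626×10⁻³⁴ J·s)(1.514e+15 Hz)
E_photon = 6.2614 eV

Then, the maximum kinetic energy:
KE_max = E_photon - φ = 6.2614 eV - 2.56 eV = 3.7014 eV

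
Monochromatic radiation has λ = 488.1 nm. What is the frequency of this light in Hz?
6.1420e+14 Hz

Using the wave equation: c = fλ

Solving for frequency:
f = c/λ = (3×10⁸ m/s) / (488.1×10⁻⁹ m)
f = 6.1420e+14 Hz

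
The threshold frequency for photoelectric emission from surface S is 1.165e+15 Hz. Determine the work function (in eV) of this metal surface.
4.82 eV

At the threshold frequency, photon energy equals work function:
φ = hf₀

Calculating:
φ = (6.626×10⁻³⁴ J·s)(1.165e+15 Hz)
φ = 4.82 eV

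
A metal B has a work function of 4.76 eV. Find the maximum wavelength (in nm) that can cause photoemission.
260.47 nm

The threshold wavelength is when the photon energy equals the work function:
hc/λ₀ = φ

Solving for λ₀:
λ₀ = hc/φ = (6.626×10⁻³⁴ J·s)(3×10⁸ m/s) / (4.76 eV × 1.602×10⁻¹⁹ J/eV)
λ₀ = 260.47 nm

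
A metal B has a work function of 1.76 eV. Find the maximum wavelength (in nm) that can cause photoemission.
704.46 nm

The threshold wavelength is when the photon energy equals the work function:
hc/λ₀ = φ

Solving for λ₀:
λ₀ = hc/φ = (6.626×10⁻³⁴ J·s)(3×10⁸ m/s) / (1.76 eV × 1.602×10⁻¹⁹ J/eV)
λ₀ = 704.46 nm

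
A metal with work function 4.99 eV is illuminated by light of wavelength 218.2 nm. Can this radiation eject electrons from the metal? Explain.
Yes

For photoemission, the photon energy must exceed the work function.

Photon energy: E = hc/λ = 5.6821 eV
Work function: φ = 4.99 eV

Since E_photon (5.6821 eV) > φ (4.99 eV), photoemission WILL occur.
The threshold wavelength is λ₀ = hc/φ = 248.5 nm.
Since 218.2 nm < 248.5 nm, the light has sufficient energy.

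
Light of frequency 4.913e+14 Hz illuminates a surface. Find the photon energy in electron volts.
2.0319 eV

Using E = hf:

E = hf = (6.626×10⁻³⁴ J·s)(4.913e+14 Hz)
E = 2.0319 eV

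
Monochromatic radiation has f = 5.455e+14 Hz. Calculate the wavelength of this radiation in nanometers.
549.57 nm

Using the wave equation: c = fλ

Solving for wavelength:
λ = c/f = (3×10⁸ m/s) / (5.455e+14 Hz)
λ = 549.57 nm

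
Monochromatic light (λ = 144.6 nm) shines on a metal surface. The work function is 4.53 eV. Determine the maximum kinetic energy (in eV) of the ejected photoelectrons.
4.0443 eV

Using Einstein's photoelectric equation: KE_max = hf - φ = hc/λ - φ

First, calculate the photon energy:
E_photon = hc/λ = (6.626×10⁻³⁴ J·s)(3×10⁸ m/s) / (144.6×10⁻⁹ m)
E_photon = 8.5743 eV

Then, the maximum kinetic energy:
KE_max = E_photon - φ = 8.5743 eV - 4.53 eV = 4.0443 eV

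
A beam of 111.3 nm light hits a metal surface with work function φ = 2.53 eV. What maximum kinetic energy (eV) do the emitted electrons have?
8.6096 eV

Using Einstein's photoelectric equation: KE_max = hf - φ = hc/λ - φ

First, calculate the photon energy:
E_photon = hc/λ = (6.626×10⁻³⁴ J·s)(3×10⁸ m/s) / (111.3×10⁻⁹ m)
E_photon = 11.1396 eV

Then, the maximum kinetic energy:
KE_max = E_photon - φ = 11.1396 eV - 2.53 eV = 8.6096 eV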